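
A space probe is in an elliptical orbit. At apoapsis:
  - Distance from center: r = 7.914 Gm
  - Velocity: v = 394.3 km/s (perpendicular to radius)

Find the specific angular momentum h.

Convert to SI: r = 7.914 Gm = 7.914e+09 m; v = 394.3 km/s = 394300 m/s.
With v perpendicular to r, h = r · v.
h = 7.914e+09 · 394300 m²/s ≈ 3.12e+15 m²/s.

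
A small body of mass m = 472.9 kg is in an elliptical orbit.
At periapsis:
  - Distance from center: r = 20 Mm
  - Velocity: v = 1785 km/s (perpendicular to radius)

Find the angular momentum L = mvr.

Convert to SI: r = 20 Mm = 2e+07 m; v = 1785 km/s = 1.785e+06 m/s.
Since v is perpendicular to r, L = m · v · r.
L = 472.9 · 1.785e+06 · 2e+07 kg·m²/s ≈ 1.688e+16 kg·m²/s.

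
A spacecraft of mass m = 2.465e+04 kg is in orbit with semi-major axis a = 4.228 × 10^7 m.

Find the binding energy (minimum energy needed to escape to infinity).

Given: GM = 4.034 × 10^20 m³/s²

Total orbital energy is E = −GMm/(2a); binding energy is E_bind = −E = GMm/(2a).
E_bind = 4.034e+20 · 2.465e+04 / (2 · 4.228e+07) J ≈ 1.176e+17 J = 117.6 PJ.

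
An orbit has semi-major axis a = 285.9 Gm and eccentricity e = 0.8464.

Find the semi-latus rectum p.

Convert to SI: a = 285.9 Gm = 2.859e+11 m.
p = a (1 − e²).
p = 2.859e+11 · (1 − (0.8464)²) = 2.859e+11 · 0.283607 ≈ 8.108e+10 m = 81.08 Gm.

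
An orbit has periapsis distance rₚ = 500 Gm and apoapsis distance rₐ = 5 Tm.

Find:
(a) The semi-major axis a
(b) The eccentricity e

Convert to SI: rₚ = 500 Gm = 5e+11 m; rₐ = 5 Tm = 5e+12 m.
(a) a = (rₚ + rₐ) / 2 = (5e+11 + 5e+12) / 2 ≈ 2.75e+12 m = 2.75 Tm.
(b) e = (rₐ − rₚ) / (rₐ + rₚ) = (5e+12 − 5e+11) / (5e+12 + 5e+11) ≈ 0.8182.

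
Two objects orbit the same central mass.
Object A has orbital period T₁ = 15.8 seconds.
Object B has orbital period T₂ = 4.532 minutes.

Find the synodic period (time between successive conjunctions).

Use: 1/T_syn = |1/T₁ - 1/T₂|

Convert to SI: T₂ = 4.532 minutes = 271.92 s.
T_syn = |T₁ · T₂ / (T₁ − T₂)|.
T_syn = |15.8 · 271.92 / (15.8 − 271.92)| s ≈ 16.77 s = 16.77 seconds.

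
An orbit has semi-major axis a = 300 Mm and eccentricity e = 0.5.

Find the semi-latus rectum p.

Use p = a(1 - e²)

Convert to SI: a = 300 Mm = 3e+08 m.
p = a (1 − e²).
p = 3e+08 · (1 − (0.5)²) = 3e+08 · 0.75 ≈ 2.25e+08 m = 225 Mm.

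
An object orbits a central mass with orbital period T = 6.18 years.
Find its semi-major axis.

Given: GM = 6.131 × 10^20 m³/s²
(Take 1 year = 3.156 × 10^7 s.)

Convert to SI: T = 6.18 years = 1.95041e+08 s.
Invert Kepler's third law: a = (GM · T² / (4π²))^(1/3).
Substituting T = 1.95041e+08 s and GM = 6.131e+20 m³/s²:
a = (6.131e+20 · (1.95041e+08)² / (4π²))^(1/3) m
a ≈ 8.391e+11 m = 839.1 Gm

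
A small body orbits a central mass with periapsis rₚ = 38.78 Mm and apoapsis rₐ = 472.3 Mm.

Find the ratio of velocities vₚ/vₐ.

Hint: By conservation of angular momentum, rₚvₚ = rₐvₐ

Convert to SI: rₚ = 38.78 Mm = 3.878e+07 m; rₐ = 472.3 Mm = 4.723e+08 m.
Conservation of angular momentum gives rₚvₚ = rₐvₐ, so vₚ/vₐ = rₐ/rₚ.
vₚ/vₐ = 4.723e+08 / 3.878e+07 ≈ 12.18.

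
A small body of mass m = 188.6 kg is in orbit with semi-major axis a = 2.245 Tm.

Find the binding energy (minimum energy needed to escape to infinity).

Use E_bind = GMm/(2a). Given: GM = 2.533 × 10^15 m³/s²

Convert to SI: a = 2.245 Tm = 2.245e+12 m.
Total orbital energy is E = −GMm/(2a); binding energy is E_bind = −E = GMm/(2a).
E_bind = 2.533e+15 · 188.6 / (2 · 2.245e+12) J ≈ 1.064e+05 J = 106.4 kJ.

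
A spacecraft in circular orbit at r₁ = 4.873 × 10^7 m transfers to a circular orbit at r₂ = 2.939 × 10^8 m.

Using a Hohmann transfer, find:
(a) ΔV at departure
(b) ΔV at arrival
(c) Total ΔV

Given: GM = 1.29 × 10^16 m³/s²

Transfer semi-major axis: a_t = (r₁ + r₂)/2 = (4.873e+07 + 2.939e+08)/2 = 1.71315e+08 m.
Circular speeds: v₁ = √(GM/r₁) = 16270.3 m/s, v₂ = √(GM/r₂) = 6625.14 m/s.
Transfer speeds (vis-viva v² = GM(2/r − 1/a_t)): v₁ᵗ = 21310.8 m/s, v₂ᵗ = 3533.42 m/s.
(a) ΔV₁ = |v₁ᵗ − v₁| ≈ 5040 m/s = 5.04 km/s.
(b) ΔV₂ = |v₂ − v₂ᵗ| ≈ 3092 m/s = 3.092 km/s.
(c) ΔV_total = ΔV₁ + ΔV₂ ≈ 8132 m/s = 8.132 km/s.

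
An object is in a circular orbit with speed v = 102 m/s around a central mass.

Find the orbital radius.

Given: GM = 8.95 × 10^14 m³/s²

For a circular orbit, v² = GM / r, so r = GM / v².
r = 8.95e+14 / (102)² m ≈ 8.602e+10 m = 8.602 × 10^10 m.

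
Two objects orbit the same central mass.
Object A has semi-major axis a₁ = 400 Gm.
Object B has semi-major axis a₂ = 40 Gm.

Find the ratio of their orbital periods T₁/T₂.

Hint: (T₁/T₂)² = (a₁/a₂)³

Convert to SI: a₁ = 400 Gm = 4e+11 m; a₂ = 40 Gm = 4e+10 m.
From Kepler's third law, (T₁/T₂)² = (a₁/a₂)³, so T₁/T₂ = (a₁/a₂)^(3/2).
a₁/a₂ = 4e+11 / 4e+10 = 10.
T₁/T₂ = (10)^(3/2) ≈ 31.62.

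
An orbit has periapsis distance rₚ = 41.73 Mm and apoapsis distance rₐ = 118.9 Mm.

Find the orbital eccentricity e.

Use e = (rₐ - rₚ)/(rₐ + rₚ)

Convert to SI: rₚ = 41.73 Mm = 4.173e+07 m; rₐ = 118.9 Mm = 1.189e+08 m.
e = (rₐ − rₚ) / (rₐ + rₚ).
e = (1.189e+08 − 4.173e+07) / (1.189e+08 + 4.173e+07) = 7.717e+07 / 1.6063e+08 ≈ 0.4804.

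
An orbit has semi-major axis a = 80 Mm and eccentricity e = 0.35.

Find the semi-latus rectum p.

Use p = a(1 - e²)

Convert to SI: a = 80 Mm = 8e+07 m.
p = a (1 − e²).
p = 8e+07 · (1 − (0.35)²) = 8e+07 · 0.8775 ≈ 7.02e+07 m = 70.2 Mm.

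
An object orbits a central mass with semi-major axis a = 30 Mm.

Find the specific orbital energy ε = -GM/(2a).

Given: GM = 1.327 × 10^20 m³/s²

Convert to SI: a = 30 Mm = 3e+07 m.
ε = −GM / (2a).
ε = −1.327e+20 / (2 · 3e+07) J/kg ≈ -2.212e+12 J/kg = -2212 GJ/kg.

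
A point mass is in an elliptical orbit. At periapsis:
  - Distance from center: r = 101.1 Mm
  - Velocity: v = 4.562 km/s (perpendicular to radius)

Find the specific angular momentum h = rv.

Convert to SI: r = 101.1 Mm = 1.011e+08 m; v = 4.562 km/s = 4562 m/s.
With v perpendicular to r, h = r · v.
h = 1.011e+08 · 4562 m²/s ≈ 4.612e+11 m²/s.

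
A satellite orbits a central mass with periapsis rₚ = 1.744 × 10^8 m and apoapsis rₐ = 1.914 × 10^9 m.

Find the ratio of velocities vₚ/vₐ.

Conservation of angular momentum gives rₚvₚ = rₐvₐ, so vₚ/vₐ = rₐ/rₚ.
vₚ/vₐ = 1.914e+09 / 1.744e+08 ≈ 10.97.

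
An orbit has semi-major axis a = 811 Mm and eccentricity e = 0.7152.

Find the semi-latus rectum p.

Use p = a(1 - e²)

Convert to SI: a = 811 Mm = 8.11e+08 m.
p = a (1 − e²).
p = 8.11e+08 · (1 − (0.7152)²) = 8.11e+08 · 0.488489 ≈ 3.962e+08 m = 396.2 Mm.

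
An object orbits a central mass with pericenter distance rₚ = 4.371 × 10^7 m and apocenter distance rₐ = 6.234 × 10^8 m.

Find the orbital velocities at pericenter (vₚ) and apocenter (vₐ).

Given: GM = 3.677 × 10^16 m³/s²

Use the vis-viva equation v² = GM(2/r − 1/a) with a = (rₚ + rₐ)/2 = (4.371e+07 + 6.234e+08)/2 = 3.33555e+08 m.
vₚ = √(GM · (2/rₚ − 1/a)) = √(3.677e+16 · (2/4.371e+07 − 1/3.33555e+08)) m/s ≈ 3.965e+04 m/s = 39.65 km/s.
vₐ = √(GM · (2/rₐ − 1/a)) = √(3.677e+16 · (2/6.234e+08 − 1/3.33555e+08)) m/s ≈ 2780 m/s = 2.78 km/s.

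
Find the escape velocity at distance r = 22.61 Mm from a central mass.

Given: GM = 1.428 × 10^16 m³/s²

Convert to SI: r = 22.61 Mm = 2.261e+07 m.
Escape velocity comes from setting total energy to zero: ½v² − GM/r = 0 ⇒ v_esc = √(2GM / r).
v_esc = √(2 · 1.428e+16 / 2.261e+07) m/s ≈ 3.554e+04 m/s = 35.54 km/s.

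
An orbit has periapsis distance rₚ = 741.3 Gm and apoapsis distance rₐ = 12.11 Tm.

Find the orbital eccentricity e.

Convert to SI: rₚ = 741.3 Gm = 7.413e+11 m; rₐ = 12.11 Tm = 1.211e+13 m.
e = (rₐ − rₚ) / (rₐ + rₚ).
e = (1.211e+13 − 7.413e+11) / (1.211e+13 + 7.413e+11) = 1.13687e+13 / 1.28513e+13 ≈ 0.8846.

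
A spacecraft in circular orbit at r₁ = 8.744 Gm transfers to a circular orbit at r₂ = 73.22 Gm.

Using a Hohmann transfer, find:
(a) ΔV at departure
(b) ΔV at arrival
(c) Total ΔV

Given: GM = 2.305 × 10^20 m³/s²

Convert to SI: r₁ = 8.744 Gm = 8.744e+09 m; r₂ = 73.22 Gm = 7.322e+10 m.
Transfer semi-major axis: a_t = (r₁ + r₂)/2 = (8.744e+09 + 7.322e+10)/2 = 4.0982e+10 m.
Circular speeds: v₁ = √(GM/r₁) = 162361 m/s, v₂ = √(GM/r₂) = 56107.5 m/s.
Transfer speeds (vis-viva v² = GM(2/r − 1/a_t)): v₁ᵗ = 217019 m/s, v₂ᵗ = 25916.7 m/s.
(a) ΔV₁ = |v₁ᵗ − v₁| ≈ 5.466e+04 m/s = 54.66 km/s.
(b) ΔV₂ = |v₂ − v₂ᵗ| ≈ 3.019e+04 m/s = 30.19 km/s.
(c) ΔV_total = ΔV₁ + ΔV₂ ≈ 8.485e+04 m/s = 84.85 km/s.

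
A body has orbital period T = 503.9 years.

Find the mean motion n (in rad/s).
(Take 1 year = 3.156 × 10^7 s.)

Convert to SI: T = 503.9 years = 1.59031e+10 s.
n = 2π / T.
n = 2π / 1.59031e+10 s ≈ 3.951e-10 rad/s.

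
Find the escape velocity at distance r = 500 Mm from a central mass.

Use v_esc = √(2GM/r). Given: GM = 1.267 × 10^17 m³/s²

Convert to SI: r = 500 Mm = 5e+08 m.
Escape velocity comes from setting total energy to zero: ½v² − GM/r = 0 ⇒ v_esc = √(2GM / r).
v_esc = √(2 · 1.267e+17 / 5e+08) m/s ≈ 2.251e+04 m/s = 22.51 km/s.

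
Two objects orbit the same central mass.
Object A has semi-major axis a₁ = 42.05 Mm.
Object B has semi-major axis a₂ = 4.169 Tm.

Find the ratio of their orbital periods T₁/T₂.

Convert to SI: a₁ = 42.05 Mm = 4.205e+07 m; a₂ = 4.169 Tm = 4.169e+12 m.
From Kepler's third law, (T₁/T₂)² = (a₁/a₂)³, so T₁/T₂ = (a₁/a₂)^(3/2).
a₁/a₂ = 4.205e+07 / 4.169e+12 = 1.00864e-05.
T₁/T₂ = (1.00864e-05)^(3/2) ≈ 3.203e-08.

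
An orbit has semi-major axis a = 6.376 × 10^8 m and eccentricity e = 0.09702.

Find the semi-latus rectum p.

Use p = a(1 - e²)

p = a (1 − e²).
p = 6.376e+08 · (1 − (0.09702)²) = 6.376e+08 · 0.990587 ≈ 6.316e+08 m = 6.316 × 10^8 m.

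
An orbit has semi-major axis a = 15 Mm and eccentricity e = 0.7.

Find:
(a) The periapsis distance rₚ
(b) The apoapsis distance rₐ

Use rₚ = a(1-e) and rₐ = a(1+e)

Convert to SI: a = 15 Mm = 1.5e+07 m.
(a) rₚ = a(1 − e) = 1.5e+07 · (1 − 0.7) = 1.5e+07 · 0.3 ≈ 4.5e+06 m = 4.5 Mm.
(b) rₐ = a(1 + e) = 1.5e+07 · (1 + 0.7) = 1.5e+07 · 1.7 ≈ 2.55e+07 m = 25.5 Mm.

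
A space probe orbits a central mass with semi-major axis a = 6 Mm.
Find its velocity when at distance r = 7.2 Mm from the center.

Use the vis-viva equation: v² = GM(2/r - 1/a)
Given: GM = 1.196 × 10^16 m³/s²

Convert to SI: a = 6 Mm = 6e+06 m; r = 7.2 Mm = 7.2e+06 m.
Vis-viva: v = √(GM · (2/r − 1/a)).
2/r − 1/a = 2/7.2e+06 − 1/6e+06 = 1.11111e-07 m⁻¹.
v = √(1.196e+16 · 1.11111e-07) m/s ≈ 3.645e+04 m/s = 36.45 km/s.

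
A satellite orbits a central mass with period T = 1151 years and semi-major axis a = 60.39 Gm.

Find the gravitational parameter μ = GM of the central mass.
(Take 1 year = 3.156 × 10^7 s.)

Convert to SI: T = 1151 years = 3.63256e+10 s; a = 60.39 Gm = 6.039e+10 m.
GM = 4π² · a³ / T².
GM = 4π² · (6.039e+10)³ / (3.63256e+10)² m³/s² ≈ 6.589e+12 m³/s² = 6.589 × 10^12 m³/s².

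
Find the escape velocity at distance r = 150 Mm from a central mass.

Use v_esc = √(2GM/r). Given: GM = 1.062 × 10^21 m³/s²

Convert to SI: r = 150 Mm = 1.5e+08 m.
Escape velocity comes from setting total energy to zero: ½v² − GM/r = 0 ⇒ v_esc = √(2GM / r).
v_esc = √(2 · 1.062e+21 / 1.5e+08) m/s ≈ 3.763e+06 m/s = 3763 km/s.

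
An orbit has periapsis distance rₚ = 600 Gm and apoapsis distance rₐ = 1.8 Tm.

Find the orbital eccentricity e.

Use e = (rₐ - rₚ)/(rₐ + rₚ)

Convert to SI: rₚ = 600 Gm = 6e+11 m; rₐ = 1.8 Tm = 1.8e+12 m.
e = (rₐ − rₚ) / (rₐ + rₚ).
e = (1.8e+12 − 6e+11) / (1.8e+12 + 6e+11) = 1.2e+12 / 2.4e+12 ≈ 0.5.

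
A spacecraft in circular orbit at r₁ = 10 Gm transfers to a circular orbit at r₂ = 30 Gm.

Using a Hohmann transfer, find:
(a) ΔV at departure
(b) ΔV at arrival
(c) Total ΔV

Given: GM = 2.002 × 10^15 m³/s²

Convert to SI: r₁ = 10 Gm = 1e+10 m; r₂ = 30 Gm = 3e+10 m.
Transfer semi-major axis: a_t = (r₁ + r₂)/2 = (1e+10 + 3e+10)/2 = 2e+10 m.
Circular speeds: v₁ = √(GM/r₁) = 447.437 m/s, v₂ = √(GM/r₂) = 258.328 m/s.
Transfer speeds (vis-viva v² = GM(2/r − 1/a_t)): v₁ᵗ = 547.996 m/s, v₂ᵗ = 182.665 m/s.
(a) ΔV₁ = |v₁ᵗ − v₁| ≈ 100.6 m/s = 100.6 m/s.
(b) ΔV₂ = |v₂ − v₂ᵗ| ≈ 75.66 m/s = 75.66 m/s.
(c) ΔV_total = ΔV₁ + ΔV₂ ≈ 176.2 m/s = 176.2 m/s.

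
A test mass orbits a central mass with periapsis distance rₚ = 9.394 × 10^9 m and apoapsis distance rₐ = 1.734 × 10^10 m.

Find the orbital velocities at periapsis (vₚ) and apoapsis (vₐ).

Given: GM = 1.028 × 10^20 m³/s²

Use the vis-viva equation v² = GM(2/r − 1/a) with a = (rₚ + rₐ)/2 = (9.394e+09 + 1.734e+10)/2 = 1.3367e+10 m.
vₚ = √(GM · (2/rₚ − 1/a)) = √(1.028e+20 · (2/9.394e+09 − 1/1.3367e+10)) m/s ≈ 1.191e+05 m/s = 119.1 km/s.
vₐ = √(GM · (2/rₐ − 1/a)) = √(1.028e+20 · (2/1.734e+10 − 1/1.3367e+10)) m/s ≈ 6.455e+04 m/s = 64.55 km/s.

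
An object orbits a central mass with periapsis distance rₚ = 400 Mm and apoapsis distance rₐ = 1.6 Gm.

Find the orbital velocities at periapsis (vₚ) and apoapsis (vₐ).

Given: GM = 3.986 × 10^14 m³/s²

Convert to SI: rₚ = 400 Mm = 4e+08 m; rₐ = 1.6 Gm = 1.6e+09 m.
Use the vis-viva equation v² = GM(2/r − 1/a) with a = (rₚ + rₐ)/2 = (4e+08 + 1.6e+09)/2 = 1e+09 m.
vₚ = √(GM · (2/rₚ − 1/a)) = √(3.986e+14 · (2/4e+08 − 1/1e+09)) m/s ≈ 1263 m/s = 1.263 km/s.
vₐ = √(GM · (2/rₐ − 1/a)) = √(3.986e+14 · (2/1.6e+09 − 1/1e+09)) m/s ≈ 315.7 m/s = 315.7 m/s.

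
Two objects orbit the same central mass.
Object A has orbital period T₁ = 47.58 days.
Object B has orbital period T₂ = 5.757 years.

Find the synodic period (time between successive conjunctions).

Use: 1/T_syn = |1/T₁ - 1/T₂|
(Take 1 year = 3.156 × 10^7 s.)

Convert to SI: T₁ = 47.58 days = 4.11091e+06 s; T₂ = 5.757 years = 1.81691e+08 s.
T_syn = |T₁ · T₂ / (T₁ − T₂)|.
T_syn = |4.11091e+06 · 1.81691e+08 / (4.11091e+06 − 1.81691e+08)| s ≈ 4.206e+06 s = 48.68 days.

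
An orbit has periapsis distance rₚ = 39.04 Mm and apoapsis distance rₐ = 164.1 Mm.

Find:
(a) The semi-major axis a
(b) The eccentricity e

Convert to SI: rₚ = 39.04 Mm = 3.904e+07 m; rₐ = 164.1 Mm = 1.641e+08 m.
(a) a = (rₚ + rₐ) / 2 = (3.904e+07 + 1.641e+08) / 2 ≈ 1.016e+08 m = 101.6 Mm.
(b) e = (rₐ − rₚ) / (rₐ + rₚ) = (1.641e+08 − 3.904e+07) / (1.641e+08 + 3.904e+07) ≈ 0.6156.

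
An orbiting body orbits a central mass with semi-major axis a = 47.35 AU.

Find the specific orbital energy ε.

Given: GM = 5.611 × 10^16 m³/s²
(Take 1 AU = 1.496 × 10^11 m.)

Convert to SI: a = 47.35 AU = 7.08356e+12 m.
ε = −GM / (2a).
ε = −5.611e+16 / (2 · 7.08356e+12) J/kg ≈ -3961 J/kg = -3.961 kJ/kg.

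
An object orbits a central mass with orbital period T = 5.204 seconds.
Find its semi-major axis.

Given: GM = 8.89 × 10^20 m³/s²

Invert Kepler's third law: a = (GM · T² / (4π²))^(1/3).
Substituting T = 5.204 s and GM = 8.89e+20 m³/s²:
a = (8.89e+20 · (5.204)² / (4π²))^(1/3) m
a ≈ 8.48e+06 m = 8.48 Mm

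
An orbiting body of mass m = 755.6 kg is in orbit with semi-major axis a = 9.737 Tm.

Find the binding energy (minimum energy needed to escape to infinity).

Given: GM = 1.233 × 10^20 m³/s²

Convert to SI: a = 9.737 Tm = 9.737e+12 m.
Total orbital energy is E = −GMm/(2a); binding energy is E_bind = −E = GMm/(2a).
E_bind = 1.233e+20 · 755.6 / (2 · 9.737e+12) J ≈ 4.784e+09 J = 4.784 GJ.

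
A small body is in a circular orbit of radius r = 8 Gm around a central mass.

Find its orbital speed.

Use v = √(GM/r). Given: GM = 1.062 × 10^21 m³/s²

Convert to SI: r = 8 Gm = 8e+09 m.
For a circular orbit, gravity supplies the centripetal force, so v = √(GM / r).
v = √(1.062e+21 / 8e+09) m/s ≈ 3.643e+05 m/s = 364.3 km/s.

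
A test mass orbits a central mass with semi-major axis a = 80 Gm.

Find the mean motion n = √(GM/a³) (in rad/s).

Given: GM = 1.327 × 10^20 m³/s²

Convert to SI: a = 80 Gm = 8e+10 m.
n = √(GM / a³).
n = √(1.327e+20 / (8e+10)³) rad/s ≈ 5.091e-07 rad/s.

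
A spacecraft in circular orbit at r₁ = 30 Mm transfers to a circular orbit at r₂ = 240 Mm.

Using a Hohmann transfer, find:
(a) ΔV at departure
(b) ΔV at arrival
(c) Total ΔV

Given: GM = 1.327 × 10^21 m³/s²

Convert to SI: r₁ = 30 Mm = 3e+07 m; r₂ = 240 Mm = 2.4e+08 m.
Transfer semi-major axis: a_t = (r₁ + r₂)/2 = (3e+07 + 2.4e+08)/2 = 1.35e+08 m.
Circular speeds: v₁ = √(GM/r₁) = 6.65081e+06 m/s, v₂ = √(GM/r₂) = 2.35142e+06 m/s.
Transfer speeds (vis-viva v² = GM(2/r − 1/a_t)): v₁ᵗ = 8.86775e+06 m/s, v₂ᵗ = 1.10847e+06 m/s.
(a) ΔV₁ = |v₁ᵗ − v₁| ≈ 2.217e+06 m/s = 2217 km/s.
(b) ΔV₂ = |v₂ − v₂ᵗ| ≈ 1.243e+06 m/s = 1243 km/s.
(c) ΔV_total = ΔV₁ + ΔV₂ ≈ 3.46e+06 m/s = 3460 km/s.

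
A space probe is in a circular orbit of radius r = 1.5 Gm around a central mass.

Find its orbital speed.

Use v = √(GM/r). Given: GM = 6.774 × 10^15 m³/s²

Convert to SI: r = 1.5 Gm = 1.5e+09 m.
For a circular orbit, gravity supplies the centripetal force, so v = √(GM / r).
v = √(6.774e+15 / 1.5e+09) m/s ≈ 2125 m/s = 2.125 km/s.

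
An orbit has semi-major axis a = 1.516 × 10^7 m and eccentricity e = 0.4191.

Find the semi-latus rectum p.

p = a (1 − e²).
p = 1.516e+07 · (1 − (0.4191)²) = 1.516e+07 · 0.824355 ≈ 1.25e+07 m = 1.25 × 10^7 m.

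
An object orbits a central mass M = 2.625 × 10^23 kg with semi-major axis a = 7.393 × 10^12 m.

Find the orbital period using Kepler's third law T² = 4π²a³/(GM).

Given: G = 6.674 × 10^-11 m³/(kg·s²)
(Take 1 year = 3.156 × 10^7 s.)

GM = G · M = 6.674e-11 · 2.625e+23 = 1.75192e+13 m³/s².
Kepler's third law: T = 2π √(a³ / GM).
Substituting a = 7.393e+12 m and GM = 1.75192e+13 m³/s²:
T = 2π √((7.393e+12)³ / 1.75192e+13) s
T ≈ 3.018e+13 s = 9.561e+05 years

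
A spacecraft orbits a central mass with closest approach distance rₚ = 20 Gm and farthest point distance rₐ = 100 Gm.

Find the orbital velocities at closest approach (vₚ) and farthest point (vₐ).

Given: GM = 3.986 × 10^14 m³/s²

Convert to SI: rₚ = 20 Gm = 2e+10 m; rₐ = 100 Gm = 1e+11 m.
Use the vis-viva equation v² = GM(2/r − 1/a) with a = (rₚ + rₐ)/2 = (2e+10 + 1e+11)/2 = 6e+10 m.
vₚ = √(GM · (2/rₚ − 1/a)) = √(3.986e+14 · (2/2e+10 − 1/6e+10)) m/s ≈ 182.3 m/s = 182.3 m/s.
vₐ = √(GM · (2/rₐ − 1/a)) = √(3.986e+14 · (2/1e+11 − 1/6e+10)) m/s ≈ 36.45 m/s = 36.45 m/s.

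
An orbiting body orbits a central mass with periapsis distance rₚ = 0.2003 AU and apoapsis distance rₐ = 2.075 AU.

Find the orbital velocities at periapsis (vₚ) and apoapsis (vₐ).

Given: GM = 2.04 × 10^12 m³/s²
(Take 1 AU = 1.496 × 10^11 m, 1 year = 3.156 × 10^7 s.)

Convert to SI: rₚ = 0.2003 AU = 2.99649e+10 m; rₐ = 2.075 AU = 3.1042e+11 m.
Use the vis-viva equation v² = GM(2/r − 1/a) with a = (rₚ + rₐ)/2 = (2.99649e+10 + 3.1042e+11)/2 = 1.70192e+11 m.
vₚ = √(GM · (2/rₚ − 1/a)) = √(2.04e+12 · (2/2.99649e+10 − 1/1.70192e+11)) m/s ≈ 11.14 m/s = 0.002351 AU/year.
vₐ = √(GM · (2/rₐ − 1/a)) = √(2.04e+12 · (2/3.1042e+11 − 1/1.70192e+11)) m/s ≈ 1.076 m/s = 0.0002269 AU/year.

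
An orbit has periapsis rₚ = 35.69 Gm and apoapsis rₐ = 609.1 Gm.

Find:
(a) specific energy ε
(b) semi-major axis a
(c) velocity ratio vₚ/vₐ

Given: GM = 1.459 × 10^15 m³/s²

Convert to SI: rₚ = 35.69 Gm = 3.569e+10 m; rₐ = 609.1 Gm = 6.091e+11 m.
(a) With a = (rₚ + rₐ)/2 = 3.22395e+11 m, ε = −GM/(2a) = −1.459e+15/(2 · 3.22395e+11) J/kg ≈ -2263 J/kg
(b) a = (rₚ + rₐ)/2 = (3.569e+10 + 6.091e+11)/2 ≈ 3.224e+11 m
(c) Conservation of angular momentum (rₚvₚ = rₐvₐ) gives vₚ/vₐ = rₐ/rₚ = 6.091e+11/3.569e+10 ≈ 17.07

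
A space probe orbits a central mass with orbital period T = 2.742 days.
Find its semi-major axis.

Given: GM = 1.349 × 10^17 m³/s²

Convert to SI: T = 2.742 days = 236909 s.
Invert Kepler's third law: a = (GM · T² / (4π²))^(1/3).
Substituting T = 236909 s and GM = 1.349e+17 m³/s²:
a = (1.349e+17 · (236909)² / (4π²))^(1/3) m
a ≈ 5.767e+08 m = 5.767 × 10^8 m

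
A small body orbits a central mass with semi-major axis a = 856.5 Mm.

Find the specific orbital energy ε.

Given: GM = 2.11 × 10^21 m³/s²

Convert to SI: a = 856.5 Mm = 8.565e+08 m.
ε = −GM / (2a).
ε = −2.11e+21 / (2 · 8.565e+08) J/kg ≈ -1.232e+12 J/kg = -1232 GJ/kg.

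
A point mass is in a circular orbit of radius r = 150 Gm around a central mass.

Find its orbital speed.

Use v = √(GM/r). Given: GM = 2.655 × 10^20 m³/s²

Convert to SI: r = 150 Gm = 1.5e+11 m.
For a circular orbit, gravity supplies the centripetal force, so v = √(GM / r).
v = √(2.655e+20 / 1.5e+11) m/s ≈ 4.207e+04 m/s = 42.07 km/s.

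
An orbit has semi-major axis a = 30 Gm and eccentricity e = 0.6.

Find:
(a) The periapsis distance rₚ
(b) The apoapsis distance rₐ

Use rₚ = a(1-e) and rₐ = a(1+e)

Convert to SI: a = 30 Gm = 3e+10 m.
(a) rₚ = a(1 − e) = 3e+10 · (1 − 0.6) = 3e+10 · 0.4 ≈ 1.2e+10 m = 12 Gm.
(b) rₐ = a(1 + e) = 3e+10 · (1 + 0.6) = 3e+10 · 1.6 ≈ 4.8e+10 m = 48 Gm.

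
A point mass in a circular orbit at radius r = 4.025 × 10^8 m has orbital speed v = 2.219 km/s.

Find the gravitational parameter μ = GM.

Convert to SI: v = 2.219 km/s = 2219 m/s.
For a circular orbit v² = GM/r, so GM = v² · r.
GM = (2219)² · 4.025e+08 m³/s² ≈ 1.982e+15 m³/s² = 1.982 × 10^15 m³/s².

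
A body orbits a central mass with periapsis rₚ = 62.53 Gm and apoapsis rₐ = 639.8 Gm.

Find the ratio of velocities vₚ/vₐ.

Convert to SI: rₚ = 62.53 Gm = 6.253e+10 m; rₐ = 639.8 Gm = 6.398e+11 m.
Conservation of angular momentum gives rₚvₚ = rₐvₐ, so vₚ/vₐ = rₐ/rₚ.
vₚ/vₐ = 6.398e+11 / 6.253e+10 ≈ 10.23.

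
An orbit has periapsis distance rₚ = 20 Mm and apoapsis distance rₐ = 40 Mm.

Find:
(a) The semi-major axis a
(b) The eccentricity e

Convert to SI: rₚ = 20 Mm = 2e+07 m; rₐ = 40 Mm = 4e+07 m.
(a) a = (rₚ + rₐ) / 2 = (2e+07 + 4e+07) / 2 ≈ 3e+07 m = 30 Mm.
(b) e = (rₐ − rₚ) / (rₐ + rₚ) = (4e+07 − 2e+07) / (4e+07 + 2e+07) ≈ 0.3333.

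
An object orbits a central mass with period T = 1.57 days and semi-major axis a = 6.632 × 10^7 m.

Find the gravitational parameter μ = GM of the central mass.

Convert to SI: T = 1.57 days = 135648 s.
GM = 4π² · a³ / T².
GM = 4π² · (6.632e+07)³ / (135648)² m³/s² ≈ 6.258e+14 m³/s² = 6.258 × 10^14 m³/s².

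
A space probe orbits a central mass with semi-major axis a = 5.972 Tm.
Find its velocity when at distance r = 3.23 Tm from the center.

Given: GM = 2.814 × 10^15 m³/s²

Convert to SI: a = 5.972 Tm = 5.972e+12 m; r = 3.23 Tm = 3.23e+12 m.
Vis-viva: v = √(GM · (2/r − 1/a)).
2/r − 1/a = 2/3.23e+12 − 1/5.972e+12 = 4.51747e-13 m⁻¹.
v = √(2.814e+15 · 4.51747e-13) m/s ≈ 35.65 m/s = 35.65 m/s.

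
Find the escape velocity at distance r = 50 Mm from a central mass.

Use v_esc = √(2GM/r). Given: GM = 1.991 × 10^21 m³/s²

Convert to SI: r = 50 Mm = 5e+07 m.
Escape velocity comes from setting total energy to zero: ½v² − GM/r = 0 ⇒ v_esc = √(2GM / r).
v_esc = √(2 · 1.991e+21 / 5e+07) m/s ≈ 8.924e+06 m/s = 8924 km/s.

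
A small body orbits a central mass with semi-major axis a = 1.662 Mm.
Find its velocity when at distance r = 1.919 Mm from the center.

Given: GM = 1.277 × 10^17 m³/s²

Convert to SI: a = 1.662 Mm = 1.662e+06 m; r = 1.919 Mm = 1.919e+06 m.
Vis-viva: v = √(GM · (2/r − 1/a)).
2/r − 1/a = 2/1.919e+06 − 1/1.662e+06 = 4.40525e-07 m⁻¹.
v = √(1.277e+17 · 4.40525e-07) m/s ≈ 2.372e+05 m/s = 237.2 km/s.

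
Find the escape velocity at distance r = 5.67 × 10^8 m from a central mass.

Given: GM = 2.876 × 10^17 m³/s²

Escape velocity comes from setting total energy to zero: ½v² − GM/r = 0 ⇒ v_esc = √(2GM / r).
v_esc = √(2 · 2.876e+17 / 5.67e+08) m/s ≈ 3.185e+04 m/s = 31.85 km/s.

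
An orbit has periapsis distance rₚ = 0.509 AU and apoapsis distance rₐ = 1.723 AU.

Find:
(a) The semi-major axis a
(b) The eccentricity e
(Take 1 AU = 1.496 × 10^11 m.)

Convert to SI: rₚ = 0.509 AU = 7.61464e+10 m; rₐ = 1.723 AU = 2.57761e+11 m.
(a) a = (rₚ + rₐ) / 2 = (7.61464e+10 + 2.57761e+11) / 2 ≈ 1.67e+11 m = 1.116 AU.
(b) e = (rₐ − rₚ) / (rₐ + rₚ) = (2.57761e+11 − 7.61464e+10) / (2.57761e+11 + 7.61464e+10) ≈ 0.5439.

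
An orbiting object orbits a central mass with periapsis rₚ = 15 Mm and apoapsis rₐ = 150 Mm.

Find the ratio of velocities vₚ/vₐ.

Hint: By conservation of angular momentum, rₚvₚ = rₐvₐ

Convert to SI: rₚ = 15 Mm = 1.5e+07 m; rₐ = 150 Mm = 1.5e+08 m.
Conservation of angular momentum gives rₚvₚ = rₐvₐ, so vₚ/vₐ = rₐ/rₚ.
vₚ/vₐ = 1.5e+08 / 1.5e+07 ≈ 10.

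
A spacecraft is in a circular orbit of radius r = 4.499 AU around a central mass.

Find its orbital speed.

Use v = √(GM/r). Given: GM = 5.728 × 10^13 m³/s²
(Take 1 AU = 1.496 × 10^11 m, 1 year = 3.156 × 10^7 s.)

Convert to SI: r = 4.499 AU = 6.7305e+11 m.
For a circular orbit, gravity supplies the centripetal force, so v = √(GM / r).
v = √(5.728e+13 / 6.7305e+11) m/s ≈ 9.225 m/s = 0.001946 AU/year.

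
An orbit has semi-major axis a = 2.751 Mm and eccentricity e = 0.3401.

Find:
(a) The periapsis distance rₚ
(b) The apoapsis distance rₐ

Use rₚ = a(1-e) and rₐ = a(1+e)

Convert to SI: a = 2.751 Mm = 2.751e+06 m.
(a) rₚ = a(1 − e) = 2.751e+06 · (1 − 0.3401) = 2.751e+06 · 0.6599 ≈ 1.815e+06 m = 1.815 Mm.
(b) rₐ = a(1 + e) = 2.751e+06 · (1 + 0.3401) = 2.751e+06 · 1.3401 ≈ 3.687e+06 m = 3.687 Mm.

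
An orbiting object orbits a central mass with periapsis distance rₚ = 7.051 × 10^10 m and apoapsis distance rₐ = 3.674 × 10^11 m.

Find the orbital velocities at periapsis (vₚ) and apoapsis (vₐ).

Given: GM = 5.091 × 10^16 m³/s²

Use the vis-viva equation v² = GM(2/r − 1/a) with a = (rₚ + rₐ)/2 = (7.051e+10 + 3.674e+11)/2 = 2.18955e+11 m.
vₚ = √(GM · (2/rₚ − 1/a)) = √(5.091e+16 · (2/7.051e+10 − 1/2.18955e+11)) m/s ≈ 1101 m/s = 1.101 km/s.
vₐ = √(GM · (2/rₐ − 1/a)) = √(5.091e+16 · (2/3.674e+11 − 1/2.18955e+11)) m/s ≈ 211.2 m/s = 211.2 m/s.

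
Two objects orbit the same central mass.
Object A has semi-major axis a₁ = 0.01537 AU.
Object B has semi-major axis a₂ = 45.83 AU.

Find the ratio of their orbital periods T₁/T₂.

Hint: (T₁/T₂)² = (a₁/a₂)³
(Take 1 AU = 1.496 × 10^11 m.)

Convert to SI: a₁ = 0.01537 AU = 2.29935e+09 m; a₂ = 45.83 AU = 6.85617e+12 m.
From Kepler's third law, (T₁/T₂)² = (a₁/a₂)³, so T₁/T₂ = (a₁/a₂)^(3/2).
a₁/a₂ = 2.29935e+09 / 6.85617e+12 = 0.00033537.
T₁/T₂ = (0.00033537)^(3/2) ≈ 6.142e-06.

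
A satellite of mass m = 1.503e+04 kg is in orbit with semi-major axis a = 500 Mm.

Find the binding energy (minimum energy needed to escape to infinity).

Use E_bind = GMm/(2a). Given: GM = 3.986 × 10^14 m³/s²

Convert to SI: a = 500 Mm = 5e+08 m.
Total orbital energy is E = −GMm/(2a); binding energy is E_bind = −E = GMm/(2a).
E_bind = 3.986e+14 · 1.503e+04 / (2 · 5e+08) J ≈ 5.991e+09 J = 5.991 GJ.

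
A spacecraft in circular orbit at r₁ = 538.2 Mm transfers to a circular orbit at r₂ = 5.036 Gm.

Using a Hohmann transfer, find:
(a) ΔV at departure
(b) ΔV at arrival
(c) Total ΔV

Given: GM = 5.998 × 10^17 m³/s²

Convert to SI: r₁ = 538.2 Mm = 5.382e+08 m; r₂ = 5.036 Gm = 5.036e+09 m.
Transfer semi-major axis: a_t = (r₁ + r₂)/2 = (5.382e+08 + 5.036e+09)/2 = 2.7871e+09 m.
Circular speeds: v₁ = √(GM/r₁) = 33383.5 m/s, v₂ = √(GM/r₂) = 10913.4 m/s.
Transfer speeds (vis-viva v² = GM(2/r − 1/a_t)): v₁ᵗ = 44874.3 m/s, v₂ᵗ = 4795.74 m/s.
(a) ΔV₁ = |v₁ᵗ − v₁| ≈ 1.149e+04 m/s = 11.49 km/s.
(b) ΔV₂ = |v₂ − v₂ᵗ| ≈ 6118 m/s = 6.118 km/s.
(c) ΔV_total = ΔV₁ + ΔV₂ ≈ 1.761e+04 m/s = 17.61 km/s.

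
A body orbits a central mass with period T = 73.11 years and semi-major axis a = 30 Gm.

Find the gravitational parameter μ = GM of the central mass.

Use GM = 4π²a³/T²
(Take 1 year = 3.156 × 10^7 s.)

Convert to SI: T = 73.11 years = 2.30735e+09 s; a = 30 Gm = 3e+10 m.
GM = 4π² · a³ / T².
GM = 4π² · (3e+10)³ / (2.30735e+09)² m³/s² ≈ 2.002e+14 m³/s² = 2.002 × 10^14 m³/s².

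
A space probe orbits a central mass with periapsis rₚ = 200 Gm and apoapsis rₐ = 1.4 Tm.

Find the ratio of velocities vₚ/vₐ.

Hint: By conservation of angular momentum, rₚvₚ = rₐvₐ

Convert to SI: rₚ = 200 Gm = 2e+11 m; rₐ = 1.4 Tm = 1.4e+12 m.
Conservation of angular momentum gives rₚvₚ = rₐvₐ, so vₚ/vₐ = rₐ/rₚ.
vₚ/vₐ = 1.4e+12 / 2e+11 ≈ 7.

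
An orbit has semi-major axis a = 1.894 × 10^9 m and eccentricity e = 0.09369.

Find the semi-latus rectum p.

p = a (1 − e²).
p = 1.894e+09 · (1 − (0.09369)²) = 1.894e+09 · 0.991222 ≈ 1.877e+09 m = 1.877 × 10^9 m.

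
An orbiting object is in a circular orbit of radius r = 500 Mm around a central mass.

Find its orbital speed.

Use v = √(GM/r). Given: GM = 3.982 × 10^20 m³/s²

Convert to SI: r = 500 Mm = 5e+08 m.
For a circular orbit, gravity supplies the centripetal force, so v = √(GM / r).
v = √(3.982e+20 / 5e+08) m/s ≈ 8.924e+05 m/s = 892.4 km/s.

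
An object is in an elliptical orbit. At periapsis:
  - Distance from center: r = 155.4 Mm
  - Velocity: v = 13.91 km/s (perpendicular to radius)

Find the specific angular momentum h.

Convert to SI: r = 155.4 Mm = 1.554e+08 m; v = 13.91 km/s = 13910 m/s.
With v perpendicular to r, h = r · v.
h = 1.554e+08 · 13910 m²/s ≈ 2.162e+12 m²/s.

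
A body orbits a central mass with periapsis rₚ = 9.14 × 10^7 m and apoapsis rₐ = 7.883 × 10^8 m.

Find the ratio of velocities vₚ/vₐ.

Conservation of angular momentum gives rₚvₚ = rₐvₐ, so vₚ/vₐ = rₐ/rₚ.
vₚ/vₐ = 7.883e+08 / 9.14e+07 ≈ 8.625.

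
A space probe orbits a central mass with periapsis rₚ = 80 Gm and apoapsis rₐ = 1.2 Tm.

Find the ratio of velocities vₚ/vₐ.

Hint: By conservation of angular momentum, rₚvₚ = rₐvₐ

Convert to SI: rₚ = 80 Gm = 8e+10 m; rₐ = 1.2 Tm = 1.2e+12 m.
Conservation of angular momentum gives rₚvₚ = rₐvₐ, so vₚ/vₐ = rₐ/rₚ.
vₚ/vₐ = 1.2e+12 / 8e+10 ≈ 15.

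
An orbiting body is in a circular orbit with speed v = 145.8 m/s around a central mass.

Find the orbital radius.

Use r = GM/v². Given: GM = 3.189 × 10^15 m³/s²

For a circular orbit, v² = GM / r, so r = GM / v².
r = 3.189e+15 / (145.8)² m ≈ 1.5e+11 m = 150 Gm.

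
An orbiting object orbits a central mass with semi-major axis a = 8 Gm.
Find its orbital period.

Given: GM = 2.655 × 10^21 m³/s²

Convert to SI: a = 8 Gm = 8e+09 m.
Kepler's third law: T = 2π √(a³ / GM).
Substituting a = 8e+09 m and GM = 2.655e+21 m³/s²:
T = 2π √((8e+09)³ / 2.655e+21) s
T ≈ 8.725e+04 s = 1.01 days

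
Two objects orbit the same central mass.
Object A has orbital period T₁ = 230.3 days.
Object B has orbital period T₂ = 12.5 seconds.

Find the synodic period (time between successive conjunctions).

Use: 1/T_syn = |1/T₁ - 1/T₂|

Convert to SI: T₁ = 230.3 days = 1.98979e+07 s.
T_syn = |T₁ · T₂ / (T₁ − T₂)|.
T_syn = |1.98979e+07 · 12.5 / (1.98979e+07 − 12.5)| s ≈ 12.5 s = 12.5 seconds.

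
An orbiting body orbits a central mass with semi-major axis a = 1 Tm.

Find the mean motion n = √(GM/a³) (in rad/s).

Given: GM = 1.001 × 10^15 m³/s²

Convert to SI: a = 1 Tm = 1e+12 m.
n = √(GM / a³).
n = √(1.001e+15 / (1e+12)³) rad/s ≈ 3.164e-11 rad/s.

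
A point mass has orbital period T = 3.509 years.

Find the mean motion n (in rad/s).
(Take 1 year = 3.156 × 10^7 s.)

Convert to SI: T = 3.509 years = 1.10744e+08 s.
n = 2π / T.
n = 2π / 1.10744e+08 s ≈ 5.674e-08 rad/s.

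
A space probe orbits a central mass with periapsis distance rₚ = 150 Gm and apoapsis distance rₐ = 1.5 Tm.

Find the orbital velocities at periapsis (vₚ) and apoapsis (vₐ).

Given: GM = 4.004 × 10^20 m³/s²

Convert to SI: rₚ = 150 Gm = 1.5e+11 m; rₐ = 1.5 Tm = 1.5e+12 m.
Use the vis-viva equation v² = GM(2/r − 1/a) with a = (rₚ + rₐ)/2 = (1.5e+11 + 1.5e+12)/2 = 8.25e+11 m.
vₚ = √(GM · (2/rₚ − 1/a)) = √(4.004e+20 · (2/1.5e+11 − 1/8.25e+11)) m/s ≈ 6.967e+04 m/s = 69.67 km/s.
vₐ = √(GM · (2/rₐ − 1/a)) = √(4.004e+20 · (2/1.5e+12 − 1/8.25e+11)) m/s ≈ 6967 m/s = 6.967 km/s.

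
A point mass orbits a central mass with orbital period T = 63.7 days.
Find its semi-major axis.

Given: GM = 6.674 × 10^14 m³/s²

Convert to SI: T = 63.7 days = 5.50368e+06 s.
Invert Kepler's third law: a = (GM · T² / (4π²))^(1/3).
Substituting T = 5.50368e+06 s and GM = 6.674e+14 m³/s²:
a = (6.674e+14 · (5.50368e+06)² / (4π²))^(1/3) m
a ≈ 8e+08 m = 800 Mm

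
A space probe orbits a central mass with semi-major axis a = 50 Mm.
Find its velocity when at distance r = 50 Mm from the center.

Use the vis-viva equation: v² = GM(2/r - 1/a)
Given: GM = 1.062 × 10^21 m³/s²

Convert to SI: a = 50 Mm = 5e+07 m; r = 50 Mm = 5e+07 m.
Vis-viva: v = √(GM · (2/r − 1/a)).
2/r − 1/a = 2/5e+07 − 1/5e+07 = 2e-08 m⁻¹.
v = √(1.062e+21 · 2e-08) m/s ≈ 4.609e+06 m/s = 4609 km/s.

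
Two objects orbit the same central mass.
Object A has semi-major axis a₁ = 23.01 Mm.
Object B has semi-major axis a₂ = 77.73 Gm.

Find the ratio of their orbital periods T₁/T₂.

Convert to SI: a₁ = 23.01 Mm = 2.301e+07 m; a₂ = 77.73 Gm = 7.773e+10 m.
From Kepler's third law, (T₁/T₂)² = (a₁/a₂)³, so T₁/T₂ = (a₁/a₂)^(3/2).
a₁/a₂ = 2.301e+07 / 7.773e+10 = 0.000296025.
T₁/T₂ = (0.000296025)^(3/2) ≈ 5.093e-06.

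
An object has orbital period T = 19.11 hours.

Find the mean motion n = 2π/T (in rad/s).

Convert to SI: T = 19.11 hours = 68796 s.
n = 2π / T.
n = 2π / 68796 s ≈ 9.133e-05 rad/s.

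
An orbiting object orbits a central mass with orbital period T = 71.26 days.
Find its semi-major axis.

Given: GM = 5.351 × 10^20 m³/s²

Convert to SI: T = 71.26 days = 6.15686e+06 s.
Invert Kepler's third law: a = (GM · T² / (4π²))^(1/3).
Substituting T = 6.15686e+06 s and GM = 5.351e+20 m³/s²:
a = (5.351e+20 · (6.15686e+06)² / (4π²))^(1/3) m
a ≈ 8.009e+10 m = 80.09 Gm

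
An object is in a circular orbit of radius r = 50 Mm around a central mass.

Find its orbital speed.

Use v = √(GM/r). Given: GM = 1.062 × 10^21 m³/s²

Convert to SI: r = 50 Mm = 5e+07 m.
For a circular orbit, gravity supplies the centripetal force, so v = √(GM / r).
v = √(1.062e+21 / 5e+07) m/s ≈ 4.609e+06 m/s = 4609 km/s.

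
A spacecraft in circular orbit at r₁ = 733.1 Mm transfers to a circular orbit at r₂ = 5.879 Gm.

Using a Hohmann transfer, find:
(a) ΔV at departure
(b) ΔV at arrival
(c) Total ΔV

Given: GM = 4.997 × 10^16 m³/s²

Convert to SI: r₁ = 733.1 Mm = 7.331e+08 m; r₂ = 5.879 Gm = 5.879e+09 m.
Transfer semi-major axis: a_t = (r₁ + r₂)/2 = (7.331e+08 + 5.879e+09)/2 = 3.30605e+09 m.
Circular speeds: v₁ = √(GM/r₁) = 8256.06 m/s, v₂ = √(GM/r₂) = 2915.43 m/s.
Transfer speeds (vis-viva v² = GM(2/r − 1/a_t)): v₁ᵗ = 11009.6 m/s, v₂ᵗ = 1372.87 m/s.
(a) ΔV₁ = |v₁ᵗ − v₁| ≈ 2753 m/s = 2.753 km/s.
(b) ΔV₂ = |v₂ − v₂ᵗ| ≈ 1543 m/s = 1.543 km/s.
(c) ΔV_total = ΔV₁ + ΔV₂ ≈ 4296 m/s = 4.296 km/s.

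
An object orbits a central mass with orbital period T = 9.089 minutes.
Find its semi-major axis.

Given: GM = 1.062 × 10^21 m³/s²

Convert to SI: T = 9.089 minutes = 545.34 s.
Invert Kepler's third law: a = (GM · T² / (4π²))^(1/3).
Substituting T = 545.34 s and GM = 1.062e+21 m³/s²:
a = (1.062e+21 · (545.34)² / (4π²))^(1/3) m
a ≈ 2e+08 m = 200 Mm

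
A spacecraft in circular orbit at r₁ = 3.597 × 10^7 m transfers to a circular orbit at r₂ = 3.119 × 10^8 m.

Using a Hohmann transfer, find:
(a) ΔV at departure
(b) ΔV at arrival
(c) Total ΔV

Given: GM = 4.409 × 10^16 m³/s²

Transfer semi-major axis: a_t = (r₁ + r₂)/2 = (3.597e+07 + 3.119e+08)/2 = 1.73935e+08 m.
Circular speeds: v₁ = √(GM/r₁) = 35010.6 m/s, v₂ = √(GM/r₂) = 11889.5 m/s.
Transfer speeds (vis-viva v² = GM(2/r − 1/a_t)): v₁ᵗ = 46882.9 m/s, v₂ᵗ = 5406.78 m/s.
(a) ΔV₁ = |v₁ᵗ − v₁| ≈ 1.187e+04 m/s = 11.87 km/s.
(b) ΔV₂ = |v₂ − v₂ᵗ| ≈ 6483 m/s = 6.483 km/s.
(c) ΔV_total = ΔV₁ + ΔV₂ ≈ 1.835e+04 m/s = 18.35 km/s.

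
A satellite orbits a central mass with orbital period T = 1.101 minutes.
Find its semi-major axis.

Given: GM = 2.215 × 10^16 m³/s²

Convert to SI: T = 1.101 minutes = 66.06 s.
Invert Kepler's third law: a = (GM · T² / (4π²))^(1/3).
Substituting T = 66.06 s and GM = 2.215e+16 m³/s²:
a = (2.215e+16 · (66.06)² / (4π²))^(1/3) m
a ≈ 1.348e+06 m = 1.348 Mm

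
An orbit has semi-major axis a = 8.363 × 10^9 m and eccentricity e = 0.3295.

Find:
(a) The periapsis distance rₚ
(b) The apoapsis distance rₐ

(a) rₚ = a(1 − e) = 8.363e+09 · (1 − 0.3295) = 8.363e+09 · 0.6705 ≈ 5.607e+09 m = 5.607 × 10^9 m.
(b) rₐ = a(1 + e) = 8.363e+09 · (1 + 0.3295) = 8.363e+09 · 1.3295 ≈ 1.112e+10 m = 1.112 × 10^10 m.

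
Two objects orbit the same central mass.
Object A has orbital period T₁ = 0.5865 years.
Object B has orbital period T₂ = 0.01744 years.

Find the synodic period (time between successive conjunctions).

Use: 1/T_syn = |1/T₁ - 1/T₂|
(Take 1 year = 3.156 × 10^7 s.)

Convert to SI: T₁ = 0.5865 years = 1.85099e+07 s; T₂ = 0.01744 years = 550406 s.
T_syn = |T₁ · T₂ / (T₁ − T₂)|.
T_syn = |1.85099e+07 · 550406 / (1.85099e+07 − 550406)| s ≈ 5.673e+05 s = 0.01797 years.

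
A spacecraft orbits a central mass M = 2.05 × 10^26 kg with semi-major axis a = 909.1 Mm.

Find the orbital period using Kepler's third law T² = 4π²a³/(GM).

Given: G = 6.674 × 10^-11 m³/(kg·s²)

Convert to SI: a = 909.1 Mm = 9.091e+08 m.
GM = G · M = 6.674e-11 · 2.05e+26 = 1.36817e+16 m³/s².
Kepler's third law: T = 2π √(a³ / GM).
Substituting a = 9.091e+08 m and GM = 1.36817e+16 m³/s²:
T = 2π √((9.091e+08)³ / 1.36817e+16) s
T ≈ 1.472e+06 s = 17.04 days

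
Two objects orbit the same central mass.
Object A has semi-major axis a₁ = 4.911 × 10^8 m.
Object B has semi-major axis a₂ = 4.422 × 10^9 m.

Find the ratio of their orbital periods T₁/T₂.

From Kepler's third law, (T₁/T₂)² = (a₁/a₂)³, so T₁/T₂ = (a₁/a₂)^(3/2).
a₁/a₂ = 4.911e+08 / 4.422e+09 = 0.111058.
T₁/T₂ = (0.111058)^(3/2) ≈ 0.03701.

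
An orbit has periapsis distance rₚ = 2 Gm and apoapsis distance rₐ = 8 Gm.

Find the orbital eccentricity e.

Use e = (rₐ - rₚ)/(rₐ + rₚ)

Convert to SI: rₚ = 2 Gm = 2e+09 m; rₐ = 8 Gm = 8e+09 m.
e = (rₐ − rₚ) / (rₐ + rₚ).
e = (8e+09 − 2e+09) / (8e+09 + 2e+09) = 6e+09 / 1e+10 ≈ 0.6.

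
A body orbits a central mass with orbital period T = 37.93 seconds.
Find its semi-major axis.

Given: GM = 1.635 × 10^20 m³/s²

Invert Kepler's third law: a = (GM · T² / (4π²))^(1/3).
Substituting T = 37.93 s and GM = 1.635e+20 m³/s²:
a = (1.635e+20 · (37.93)² / (4π²))^(1/3) m
a ≈ 1.813e+07 m = 18.13 Mm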